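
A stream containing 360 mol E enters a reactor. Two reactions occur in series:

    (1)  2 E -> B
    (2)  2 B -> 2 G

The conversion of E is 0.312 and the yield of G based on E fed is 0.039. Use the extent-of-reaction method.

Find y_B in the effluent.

Conversion of E: E consumed = 2ξ₁ = 0.312 × 360 → ξ₁ = 56.16 mol.
Yield of G: 2ξ₂ / 360 = 0.039 → ξ₂ = 7.02 mol.
Outlet amounts (n = n₀ + Σ ν·ξ):
  E: 360 − 2(56.16) = 247.7
  B: 0 + 1(56.16) − 2(7.02) = 42.12
  G: 0 + 2(7.02) = 14.04
Total out = 303.8 mol; y_B = 42.12 / 303.8 = 0.1386.

0.139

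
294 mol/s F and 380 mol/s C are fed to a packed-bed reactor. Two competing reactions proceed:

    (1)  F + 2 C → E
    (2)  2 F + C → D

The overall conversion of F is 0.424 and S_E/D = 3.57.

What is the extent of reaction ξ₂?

Conversion of F: F consumed = 0.424 × 294 = 124.7 mol/s = 1ξ₁ + 2ξ₂.
Selectivity: 1ξ₁ / (1ξ₂) = 3.57 → ξ₁ = 3.57 ξ₂.
Substitute: (1·3.57 + 2) ξ₂ = 124.7 → ξ₂ = 22.38 mol/s, ξ₁ = 79.9 mol/s.
Outlet amounts (n = n₀ + Σ ν·ξ):
  F: 294 − 1(79.9) − 2(22.38) = 169.3
  C: 380 − 2(79.9) − 1(22.38) = 197.8
  E: 0 + 1(79.9) = 79.9
  D: 0 + 1(22.38) = 22.38

ξ₂ = 22.4 mol/s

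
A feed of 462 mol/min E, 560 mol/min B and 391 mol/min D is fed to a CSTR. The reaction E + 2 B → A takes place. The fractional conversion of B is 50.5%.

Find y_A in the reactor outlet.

B reacted = 0.505 × 560 = 282.8 mol/min; ν_B = −2, so ξ = 282.8/2 = 141.4 mol/min.
Outlet amounts (n = n₀ + ν ξ):
  E: 462 − 1(141.4) = 320.6
  B: 560 − 2(141.4) = 277.2
  A: 0 + 1(141.4) = 141.4
  D: 391 (inert)
Total out = 1130 mol/min; y_A = 141.4 / 1130 = 0.1251.

0.125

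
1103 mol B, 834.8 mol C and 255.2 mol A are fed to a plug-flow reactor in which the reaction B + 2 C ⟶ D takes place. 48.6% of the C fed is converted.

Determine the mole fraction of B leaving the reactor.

C reacted = 0.486 × 834.8 = 405.7 mol; ν_C = −2, so ξ = 405.7/2 = 202.9 mol.
Outlet amounts (n = n₀ + ν ξ):
  B: 1103 − 1(202.9) = 900.1
  C: 834.8 − 2(202.9) = 429.1
  D: 0 + 1(202.9) = 202.9
  A: 255.2 (inert)
Total out = 1787 mol; y_B = 900.1 / 1787 = 0.5036.

0.504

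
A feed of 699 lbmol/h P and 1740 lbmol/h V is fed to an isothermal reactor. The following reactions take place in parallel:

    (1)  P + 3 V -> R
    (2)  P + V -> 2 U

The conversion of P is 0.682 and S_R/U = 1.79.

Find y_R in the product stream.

0.282

Conversion of P: P consumed = 0.682 × 699 = 476.7 lbmol/h = 1ξ₁ + 1ξ₂.
Selectivity: 1ξ₁ / (2ξ₂) = 1.79 → ξ₁ = 3.58 ξ₂.
Substitute: (1·3.58 + 1) ξ₂ = 476.7 → ξ₂ = 104.1 lbmol/h, ξ₁ = 372.6 lbmol/h.
Outlet amounts (n = n₀ + Σ ν·ξ):
  P: 699 − 1(372.6) − 1(104.1) = 222.3
  V: 1740 − 3(372.6) − 1(104.1) = 518
  R: 0 + 1(372.6) = 372.6
  U: 0 + 2(104.1) = 208.2
Total out = 1321 lbmol/h; y_R = 372.6 / 1321 = 0.2821.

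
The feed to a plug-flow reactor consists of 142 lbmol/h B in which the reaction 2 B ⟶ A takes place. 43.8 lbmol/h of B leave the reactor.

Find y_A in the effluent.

For B: n = n₀ − 2ξ → 43.8 = 142 − 2ξ, giving ξ = 49.1 lbmol/h.
Outlet amounts (n = n₀ + ν ξ):
  B: 142 − 2(49.1) = 43.8
  A: 0 + 1(49.1) = 49.1
Total out = 92.9 lbmol/h; y_A = 49.1 / 92.9 = 0.5285.

0.529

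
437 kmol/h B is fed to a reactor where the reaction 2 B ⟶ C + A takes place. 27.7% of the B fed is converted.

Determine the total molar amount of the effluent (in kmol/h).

437 kmol/h

B reacted = 0.277 × 437 = 121 kmol/h; ν_B = −2, so ξ = 121/2 = 60.52 kmol/h.
Outlet amounts (n = n₀ + ν ξ):
  B: 437 − 2(60.52) = 316
  C: 0 + 1(60.52) = 60.52
  A: 0 + 1(60.52) = 60.52
Total out = 316 + 60.52 + 60.52 = 437 kmol/h.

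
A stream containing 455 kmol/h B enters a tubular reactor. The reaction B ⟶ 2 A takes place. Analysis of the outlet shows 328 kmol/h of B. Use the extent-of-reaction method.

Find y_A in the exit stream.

For B: n = n₀ − 1ξ → 328 = 455 − 1ξ, giving ξ = 127 kmol/h.
Outlet amounts (n = n₀ + ν ξ):
  B: 455 − 1(127) = 328
  A: 0 + 2(127) = 254
Total out = 582 kmol/h; y_A = 254 / 582 = 0.4364.

0.436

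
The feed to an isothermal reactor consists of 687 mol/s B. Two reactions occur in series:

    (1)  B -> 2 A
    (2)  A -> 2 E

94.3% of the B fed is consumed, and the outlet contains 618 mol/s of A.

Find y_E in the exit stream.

Conversion of B: B consumed = 1ξ₁ = 0.943 × 687 → ξ₁ = 647.8 mol/s.
A balance: n_A = 0 + 2ξ₁ − 1ξ₂ = 618 → ξ₂ = (2·647.8 − 618)/1 = 677.7 mol/s.
Outlet amounts (n = n₀ + Σ ν·ξ):
  B: 687 − 1(647.8) = 39.16
  A: 0 + 2(647.8) − 1(677.7) = 618
  E: 0 + 2(677.7) = 1355
Total out = 2013 mol/s; y_E = 1355 / 2013 = 0.6735.

0.673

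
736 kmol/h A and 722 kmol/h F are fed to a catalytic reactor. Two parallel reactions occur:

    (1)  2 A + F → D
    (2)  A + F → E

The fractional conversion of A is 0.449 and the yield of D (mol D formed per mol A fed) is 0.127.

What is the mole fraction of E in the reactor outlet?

0.127

Yield of D: 1ξ₁ / 736 = 0.127 → ξ₁ = 93.47 kmol/h.
Conversion of A: 2ξ₁ + 1ξ₂ = 0.449 × 736 = 330.5 → ξ₂ = 143.5 kmol/h.
Outlet amounts (n = n₀ + Σ ν·ξ):
  A: 736 − 2(93.47) − 1(143.5) = 405.5
  F: 722 − 1(93.47) − 1(143.5) = 485
  D: 0 + 1(93.47) = 93.47
  E: 0 + 1(143.5) = 143.5
Total out = 1128 kmol/h; y_E = 143.5 / 1128 = 0.1273.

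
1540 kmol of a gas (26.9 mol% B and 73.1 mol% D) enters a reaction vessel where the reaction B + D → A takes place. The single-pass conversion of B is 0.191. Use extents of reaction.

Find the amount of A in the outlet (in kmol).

B reacted = 0.191 × 414.3 = 79.12 kmol; ν_B = −1, so ξ = 79.12/1 = 79.12 kmol.
Outlet amounts (n = n₀ + ν ξ):
  B: 414.3 − 1(79.12) = 335.1
  D: 1126 − 1(79.12) = 1047
  A: 0 + 1(79.12) = 79.12

79.1 kmol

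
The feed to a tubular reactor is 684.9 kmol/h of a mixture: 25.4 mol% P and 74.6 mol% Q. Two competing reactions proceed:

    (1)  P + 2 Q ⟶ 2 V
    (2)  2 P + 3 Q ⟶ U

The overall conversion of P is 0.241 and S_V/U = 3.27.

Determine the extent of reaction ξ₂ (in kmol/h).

Conversion of P: P consumed = 0.241 × 174 = 41.93 kmol/h = 1ξ₁ + 2ξ₂.
Selectivity: 2ξ₁ / (1ξ₂) = 3.27 → ξ₁ = 1.635 ξ₂.
Substitute: (1·1.635 + 2) ξ₂ = 41.93 → ξ₂ = 11.53 kmol/h, ξ₁ = 18.86 kmol/h.
Outlet amounts (n = n₀ + Σ ν·ξ):
  P: 174 − 1(18.86) − 2(11.53) = 132
  Q: 510.9 − 2(18.86) − 3(11.53) = 438.6
  V: 0 + 2(18.86) = 37.72
  U: 0 + 1(11.53) = 11.53

ξ₂ = 11.5 kmol/h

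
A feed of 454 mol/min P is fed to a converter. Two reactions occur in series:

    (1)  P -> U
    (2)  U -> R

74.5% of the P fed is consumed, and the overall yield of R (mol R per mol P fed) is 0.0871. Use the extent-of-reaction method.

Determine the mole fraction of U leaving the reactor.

Conversion of P: P consumed = 1ξ₁ = 0.745 × 454 → ξ₁ = 338.2 mol/min.
Yield of R: 1ξ₂ / 454 = 0.0871 → ξ₂ = 39.54 mol/min.
Outlet amounts (n = n₀ + Σ ν·ξ):
  P: 454 − 1(338.2) = 115.8
  U: 0 + 1(338.2) − 1(39.54) = 298.7
  R: 0 + 1(39.54) = 39.54
Total out = 454 mol/min; y_U = 298.7 / 454 = 0.6579.

0.658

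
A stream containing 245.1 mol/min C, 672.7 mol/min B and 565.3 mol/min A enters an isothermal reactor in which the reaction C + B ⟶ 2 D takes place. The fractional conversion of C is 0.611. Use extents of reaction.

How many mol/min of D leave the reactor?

C reacted = 0.611 × 245.1 = 149.8 mol/min; ν_C = −1, so ξ = 149.8/1 = 149.8 mol/min.
Outlet amounts (n = n₀ + ν ξ):
  C: 245.1 − 1(149.8) = 95.34
  B: 672.7 − 1(149.8) = 522.9
  D: 0 + 2(149.8) = 299.5
  A: 565.3 (inert)

300 mol/min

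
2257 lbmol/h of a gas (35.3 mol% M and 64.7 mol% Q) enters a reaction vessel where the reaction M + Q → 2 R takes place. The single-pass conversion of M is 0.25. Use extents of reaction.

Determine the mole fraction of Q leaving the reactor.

0.559

M reacted = 0.25 × 796.7 = 199.2 lbmol/h; ν_M = −1, so ξ = 199.2/1 = 199.2 lbmol/h.
Outlet amounts (n = n₀ + ν ξ):
  M: 796.7 − 1(199.2) = 597.5
  Q: 1460 − 1(199.2) = 1261
  R: 0 + 2(199.2) = 398.4
Total out = 2257 lbmol/h; y_Q = 1261 / 2257 = 0.5588.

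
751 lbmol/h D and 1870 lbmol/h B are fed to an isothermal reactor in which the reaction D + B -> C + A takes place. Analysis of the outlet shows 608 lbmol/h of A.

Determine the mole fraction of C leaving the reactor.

0.232

For A: n = n₀ + 1ξ → 608 = 0 + 1ξ, giving ξ = 608 lbmol/h.
Outlet amounts (n = n₀ + ν ξ):
  D: 751 − 1(608) = 143
  B: 1870 − 1(608) = 1262
  C: 0 + 1(608) = 608
  A: 0 + 1(608) = 608
Total out = 2621 lbmol/h; y_C = 608 / 2621 = 0.232.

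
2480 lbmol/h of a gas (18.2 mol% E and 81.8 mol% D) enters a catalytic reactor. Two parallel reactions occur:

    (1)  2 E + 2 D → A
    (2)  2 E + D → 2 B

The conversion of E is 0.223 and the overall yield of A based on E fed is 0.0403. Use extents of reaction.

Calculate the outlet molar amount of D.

Yield of A: 1ξ₁ / 451.4 = 0.0403 → ξ₁ = 18.19 lbmol/h.
Conversion of E: 2ξ₁ + 2ξ₂ = 0.223 × 451.4 = 100.7 → ξ₂ = 32.14 lbmol/h.
Outlet amounts (n = n₀ + Σ ν·ξ):
  E: 451.4 − 2(18.19) − 2(32.14) = 350.7
  D: 2029 − 2(18.19) − 1(32.14) = 1960
  A: 0 + 1(18.19) = 18.19
  B: 0 + 2(32.14) = 64.27

1960 lbmol/h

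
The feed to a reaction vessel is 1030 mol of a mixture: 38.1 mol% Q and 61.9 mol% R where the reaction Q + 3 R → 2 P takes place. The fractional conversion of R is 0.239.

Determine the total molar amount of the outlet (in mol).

928 mol

R reacted = 0.239 × 637.6 = 152.4 mol; ν_R = −3, so ξ = 152.4/3 = 50.79 mol.
Outlet amounts (n = n₀ + ν ξ):
  Q: 392.4 − 1(50.79) = 341.6
  R: 637.6 − 3(50.79) = 485.2
  P: 0 + 2(50.79) = 101.6
Total out = 341.6 + 485.2 + 101.6 = 928.4 mol.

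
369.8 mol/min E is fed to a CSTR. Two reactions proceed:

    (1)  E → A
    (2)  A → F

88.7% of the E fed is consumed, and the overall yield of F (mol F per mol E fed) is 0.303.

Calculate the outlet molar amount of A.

Conversion of E: E consumed = 1ξ₁ = 0.887 × 369.8 → ξ₁ = 328 mol/min.
Yield of F: 1ξ₂ / 369.8 = 0.303 → ξ₂ = 112 mol/min.
Outlet amounts (n = n₀ + Σ ν·ξ):
  E: 369.8 − 1(328) = 41.79
  A: 0 + 1(328) − 1(112) = 216
  F: 0 + 1(112) = 112

216 mol/min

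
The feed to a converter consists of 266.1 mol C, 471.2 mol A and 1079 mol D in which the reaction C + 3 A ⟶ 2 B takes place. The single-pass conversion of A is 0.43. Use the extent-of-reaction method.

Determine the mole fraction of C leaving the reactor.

A reacted = 0.43 × 471.2 = 202.6 mol; ν_A = −3, so ξ = 202.6/3 = 67.54 mol.
Outlet amounts (n = n₀ + ν ξ):
  C: 266.1 − 1(67.54) = 198.6
  A: 471.2 − 3(67.54) = 268.6
  B: 0 + 2(67.54) = 135.1
  D: 1079 (inert)
Total out = 1681 mol; y_C = 198.6 / 1681 = 0.1181.

0.118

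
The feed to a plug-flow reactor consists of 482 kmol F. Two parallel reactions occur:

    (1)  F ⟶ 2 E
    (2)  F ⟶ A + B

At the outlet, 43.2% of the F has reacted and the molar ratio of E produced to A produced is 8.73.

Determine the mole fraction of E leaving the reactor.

Conversion of F: F consumed = 0.432 × 482 = 208.2 kmol = 1ξ₁ + 1ξ₂.
Selectivity: 2ξ₁ / (1ξ₂) = 8.73 → ξ₁ = 4.365 ξ₂.
Substitute: (1·4.365 + 1) ξ₂ = 208.2 → ξ₂ = 38.81 kmol, ξ₁ = 169.4 kmol.
Outlet amounts (n = n₀ + Σ ν·ξ):
  F: 482 − 1(169.4) − 1(38.81) = 273.8
  E: 0 + 2(169.4) = 338.8
  A: 0 + 1(38.81) = 38.81
  B: 0 + 1(38.81) = 38.81
Total out = 690.2 kmol; y_E = 338.8 / 690.2 = 0.4909.

0.491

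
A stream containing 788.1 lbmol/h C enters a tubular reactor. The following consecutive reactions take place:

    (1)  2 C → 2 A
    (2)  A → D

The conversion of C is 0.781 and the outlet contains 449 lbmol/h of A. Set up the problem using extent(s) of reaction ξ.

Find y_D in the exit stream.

Conversion of C: C consumed = 2ξ₁ = 0.781 × 788.1 → ξ₁ = 307.8 lbmol/h.
A balance: n_A = 0 + 2ξ₁ − 1ξ₂ = 449 → ξ₂ = (2·307.8 − 449)/1 = 166.5 lbmol/h.
Outlet amounts (n = n₀ + Σ ν·ξ):
  C: 788.1 − 2(307.8) = 172.6
  A: 0 + 2(307.8) − 1(166.5) = 449
  D: 0 + 1(166.5) = 166.5
Total out = 788.1 lbmol/h; y_D = 166.5 / 788.1 = 0.2113.

0.211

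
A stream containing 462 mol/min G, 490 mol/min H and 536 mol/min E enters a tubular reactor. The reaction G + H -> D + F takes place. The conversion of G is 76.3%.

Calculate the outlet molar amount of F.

353 mol/min

G reacted = 0.763 × 462 = 352.5 mol/min; ν_G = −1, so ξ = 352.5/1 = 352.5 mol/min.
Outlet amounts (n = n₀ + ν ξ):
  G: 462 − 1(352.5) = 109.5
  H: 490 − 1(352.5) = 137.5
  D: 0 + 1(352.5) = 352.5
  F: 0 + 1(352.5) = 352.5
  E: 536 (inert)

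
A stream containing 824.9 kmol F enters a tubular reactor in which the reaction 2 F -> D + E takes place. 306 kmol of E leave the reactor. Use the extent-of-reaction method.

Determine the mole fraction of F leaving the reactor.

For E: n = n₀ + 1ξ → 306 = 0 + 1ξ, giving ξ = 306 kmol.
Outlet amounts (n = n₀ + ν ξ):
  F: 824.9 − 2(306) = 212.9
  D: 0 + 1(306) = 306
  E: 0 + 1(306) = 306
Total out = 824.9 kmol; y_F = 212.9 / 824.9 = 0.2581.

0.258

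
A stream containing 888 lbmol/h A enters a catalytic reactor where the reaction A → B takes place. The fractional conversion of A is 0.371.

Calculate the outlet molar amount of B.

A reacted = 0.371 × 888 = 329.4 lbmol/h; ν_A = −1, so ξ = 329.4/1 = 329.4 lbmol/h.
Outlet amounts (n = n₀ + ν ξ):
  A: 888 − 1(329.4) = 558.6
  B: 0 + 1(329.4) = 329.4

329 lbmol/h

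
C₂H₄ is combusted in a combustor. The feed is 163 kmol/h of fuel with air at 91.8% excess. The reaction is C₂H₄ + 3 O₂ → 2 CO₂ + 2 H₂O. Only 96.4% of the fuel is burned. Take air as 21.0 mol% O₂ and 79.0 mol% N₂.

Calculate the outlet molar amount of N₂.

3530 kmol/h

Stoichiometric O₂ = 3 × 163 = 489 kmol/h; O₂ fed = 489 × 1.918 = 937.9 kmol/h.
N₂ fed = 937.9 × 79/21 = 3528 kmol/h.
Fuel reacted = 0.964 × 163 → ξ = 157.1 kmol/h.
Outlet (n = n₀ + ν ξ):
  C₂H₄: 163 − 1(157.1) = 5.868
  O₂: 937.9 − 3(157.1) = 466.5
  N₂: 3528 (inert)
  CO₂: 0 + 2(157.1) = 314.3
  H₂O: 0 + 2(157.1) = 314.3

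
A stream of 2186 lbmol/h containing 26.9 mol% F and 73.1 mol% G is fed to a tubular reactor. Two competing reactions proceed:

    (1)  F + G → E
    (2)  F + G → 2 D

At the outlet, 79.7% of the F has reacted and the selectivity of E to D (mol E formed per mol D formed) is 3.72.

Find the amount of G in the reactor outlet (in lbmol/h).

1130 lbmol/h

Conversion of F: F consumed = 0.797 × 588 = 468.7 lbmol/h = 1ξ₁ + 1ξ₂.
Selectivity: 1ξ₁ / (2ξ₂) = 3.72 → ξ₁ = 7.44 ξ₂.
Substitute: (1·7.44 + 1) ξ₂ = 468.7 → ξ₂ = 55.53 lbmol/h, ξ₁ = 413.1 lbmol/h.
Outlet amounts (n = n₀ + Σ ν·ξ):
  F: 588 − 1(413.1) − 1(55.53) = 119.4
  G: 1598 − 1(413.1) − 1(55.53) = 1129
  E: 0 + 1(413.1) = 413.1
  D: 0 + 2(55.53) = 111.1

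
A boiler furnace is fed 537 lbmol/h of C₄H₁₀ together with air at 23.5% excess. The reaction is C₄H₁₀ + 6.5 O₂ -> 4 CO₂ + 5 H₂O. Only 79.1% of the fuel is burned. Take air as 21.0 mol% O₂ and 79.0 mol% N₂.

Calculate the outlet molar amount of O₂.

Stoichiometric O₂ = 6.5 × 537 = 3490 lbmol/h; O₂ fed = 3490 × 1.235 = 4311 lbmol/h.
N₂ fed = 4311 × 79/21 = 16220 lbmol/h.
Fuel reacted = 0.791 × 537 → ξ = 424.8 lbmol/h.
Outlet (n = n₀ + ν ξ):
  C₄H₁₀: 537 − 1(424.8) = 112.2
  O₂: 4311 − 6.5(424.8) = 1550
  N₂: 16220 (inert)
  CO₂: 0 + 4(424.8) = 1699
  H₂O: 0 + 5(424.8) = 2124

1550 lbmol/h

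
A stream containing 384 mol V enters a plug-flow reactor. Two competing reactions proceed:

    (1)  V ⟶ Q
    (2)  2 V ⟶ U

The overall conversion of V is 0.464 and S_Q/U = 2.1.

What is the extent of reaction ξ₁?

ξ₁ = 91.3 mol

Conversion of V: V consumed = 0.464 × 384 = 178.2 mol = 1ξ₁ + 2ξ₂.
Selectivity: 1ξ₁ / (1ξ₂) = 2.1 → ξ₁ = 2.1 ξ₂.
Substitute: (1·2.1 + 2) ξ₂ = 178.2 → ξ₂ = 43.46 mol, ξ₁ = 91.26 mol.
Outlet amounts (n = n₀ + Σ ν·ξ):
  V: 384 − 1(91.26) − 2(43.46) = 205.8
  Q: 0 + 1(91.26) = 91.26
  U: 0 + 1(43.46) = 43.46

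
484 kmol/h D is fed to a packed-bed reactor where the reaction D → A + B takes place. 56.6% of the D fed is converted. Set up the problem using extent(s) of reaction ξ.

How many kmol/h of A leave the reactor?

D reacted = 0.566 × 484 = 273.9 kmol/h; ν_D = −1, so ξ = 273.9/1 = 273.9 kmol/h.
Outlet amounts (n = n₀ + ν ξ):
  D: 484 − 1(273.9) = 210.1
  A: 0 + 1(273.9) = 273.9
  B: 0 + 1(273.9) = 273.9

274 kmol/h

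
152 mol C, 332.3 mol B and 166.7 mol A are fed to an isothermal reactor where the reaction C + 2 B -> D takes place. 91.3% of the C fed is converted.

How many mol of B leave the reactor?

54.7 mol

C reacted = 0.913 × 152 = 138.8 mol; ν_C = −1, so ξ = 138.8/1 = 138.8 mol.
Outlet amounts (n = n₀ + ν ξ):
  C: 152 − 1(138.8) = 13.22
  B: 332.3 − 2(138.8) = 54.75
  D: 0 + 1(138.8) = 138.8
  A: 166.7 (inert)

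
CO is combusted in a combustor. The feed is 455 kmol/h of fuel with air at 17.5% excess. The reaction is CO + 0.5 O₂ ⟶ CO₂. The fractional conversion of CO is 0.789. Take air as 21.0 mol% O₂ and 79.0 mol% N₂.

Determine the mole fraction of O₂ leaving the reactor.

Stoichiometric O₂ = 0.5 × 455 = 227.5 kmol/h; O₂ fed = 227.5 × 1.175 = 267.3 kmol/h.
N₂ fed = 267.3 × 79/21 = 1006 kmol/h.
Fuel reacted = 0.789 × 455 → ξ = 359 kmol/h.
Outlet (n = n₀ + ν ξ):
  CO: 455 − 1(359) = 96
  O₂: 267.3 − 0.5(359) = 87.81
  N₂: 1006 (inert)
  CO₂: 0 + 1(359) = 359
Total out = 1548 kmol/h; y_O₂ = 87.81 / 1548 = 0.05671.

0.0567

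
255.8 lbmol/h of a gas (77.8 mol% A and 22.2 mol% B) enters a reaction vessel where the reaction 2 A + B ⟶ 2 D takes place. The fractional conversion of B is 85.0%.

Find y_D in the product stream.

0.465

B reacted = 0.85 × 56.79 = 48.27 lbmol/h; ν_B = −1, so ξ = 48.27/1 = 48.27 lbmol/h.
Outlet amounts (n = n₀ + ν ξ):
  A: 199 − 2(48.27) = 102.5
  B: 56.79 − 1(48.27) = 8.518
  D: 0 + 2(48.27) = 96.54
Total out = 207.5 lbmol/h; y_D = 96.54 / 207.5 = 0.4652.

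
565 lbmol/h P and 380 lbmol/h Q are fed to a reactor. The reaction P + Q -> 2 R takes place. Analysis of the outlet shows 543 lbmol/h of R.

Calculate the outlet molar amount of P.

For R: n = n₀ + 2ξ → 543 = 0 + 2ξ, giving ξ = 271.5 lbmol/h.
Outlet amounts (n = n₀ + ν ξ):
  P: 565 − 1(271.5) = 293.5
  Q: 380 − 1(271.5) = 108.5
  R: 0 + 2(271.5) = 543

294 lbmol/h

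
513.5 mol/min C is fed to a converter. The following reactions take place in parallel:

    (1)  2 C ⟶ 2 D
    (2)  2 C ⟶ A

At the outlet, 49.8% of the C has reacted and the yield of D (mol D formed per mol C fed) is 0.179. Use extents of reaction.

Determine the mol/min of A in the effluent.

81.9 mol/min

Yield of D: 2ξ₁ / 513.5 = 0.179 → ξ₁ = 45.96 mol/min.
Conversion of C: 2ξ₁ + 2ξ₂ = 0.498 × 513.5 = 255.7 → ξ₂ = 81.9 mol/min.
Outlet amounts (n = n₀ + Σ ν·ξ):
  C: 513.5 − 2(45.96) − 2(81.9) = 257.8
  D: 0 + 2(45.96) = 91.92
  A: 0 + 1(81.9) = 81.9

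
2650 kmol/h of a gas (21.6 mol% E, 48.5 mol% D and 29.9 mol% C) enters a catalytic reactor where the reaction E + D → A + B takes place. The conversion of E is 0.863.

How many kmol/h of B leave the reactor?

E reacted = 0.863 × 572.4 = 494 kmol/h; ν_E = −1, so ξ = 494/1 = 494 kmol/h.
Outlet amounts (n = n₀ + ν ξ):
  E: 572.4 − 1(494) = 78.42
  D: 1285 − 1(494) = 791.3
  A: 0 + 1(494) = 494
  B: 0 + 1(494) = 494
  C: 792.4 (inert)

494 kmol/h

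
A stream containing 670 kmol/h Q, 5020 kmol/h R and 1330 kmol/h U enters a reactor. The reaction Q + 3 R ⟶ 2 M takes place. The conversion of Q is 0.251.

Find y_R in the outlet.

0.676

Q reacted = 0.251 × 670 = 168.2 kmol/h; ν_Q = −1, so ξ = 168.2/1 = 168.2 kmol/h.
Outlet amounts (n = n₀ + ν ξ):
  Q: 670 − 1(168.2) = 501.8
  R: 5020 − 3(168.2) = 4515
  M: 0 + 2(168.2) = 336.3
  U: 1330 (inert)
Total out = 6684 kmol/h; y_R = 4515 / 6684 = 0.6756.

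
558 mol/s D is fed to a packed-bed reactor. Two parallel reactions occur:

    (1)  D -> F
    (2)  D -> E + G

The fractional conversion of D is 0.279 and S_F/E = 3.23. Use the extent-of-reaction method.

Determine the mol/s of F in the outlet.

119 mol/s

Conversion of D: D consumed = 0.279 × 558 = 155.7 mol/s = 1ξ₁ + 1ξ₂.
Selectivity: 1ξ₁ / (1ξ₂) = 3.23 → ξ₁ = 3.23 ξ₂.
Substitute: (1·3.23 + 1) ξ₂ = 155.7 → ξ₂ = 36.8 mol/s, ξ₁ = 118.9 mol/s.
Outlet amounts (n = n₀ + Σ ν·ξ):
  D: 558 − 1(118.9) − 1(36.8) = 402.3
  F: 0 + 1(118.9) = 118.9
  E: 0 + 1(36.8) = 36.8
  G: 0 + 1(36.8) = 36.8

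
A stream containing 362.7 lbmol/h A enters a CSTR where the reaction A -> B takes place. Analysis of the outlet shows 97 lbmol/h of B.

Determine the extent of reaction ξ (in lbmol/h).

For B: n = n₀ + 1ξ → 97 = 0 + 1ξ, giving ξ = 97 lbmol/h.
Outlet amounts (n = n₀ + ν ξ):
  A: 362.7 − 1(97) = 265.7
  B: 0 + 1(97) = 97

ξ = 97 lbmol/h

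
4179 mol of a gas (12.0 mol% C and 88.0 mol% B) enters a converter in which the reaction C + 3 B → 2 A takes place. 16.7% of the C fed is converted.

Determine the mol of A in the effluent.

C reacted = 0.167 × 501.5 = 83.75 mol; ν_C = −1, so ξ = 83.75/1 = 83.75 mol.
Outlet amounts (n = n₀ + ν ξ):
  C: 501.5 − 1(83.75) = 417.7
  B: 3678 − 3(83.75) = 3426
  A: 0 + 2(83.75) = 167.5

167 mol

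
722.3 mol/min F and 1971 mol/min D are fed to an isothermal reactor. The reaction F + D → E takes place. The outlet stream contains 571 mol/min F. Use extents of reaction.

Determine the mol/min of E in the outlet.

151 mol/min

For F: n = n₀ − 1ξ → 571 = 722.3 − 1ξ, giving ξ = 151.3 mol/min.
Outlet amounts (n = n₀ + ν ξ):
  F: 722.3 − 1(151.3) = 571
  D: 1971 − 1(151.3) = 1820
  E: 0 + 1(151.3) = 151.3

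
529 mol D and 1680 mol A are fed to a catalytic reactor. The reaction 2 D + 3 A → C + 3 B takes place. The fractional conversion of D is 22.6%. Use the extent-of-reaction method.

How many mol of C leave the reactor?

59.8 mol

D reacted = 0.226 × 529 = 119.6 mol; ν_D = −2, so ξ = 119.6/2 = 59.78 mol.
Outlet amounts (n = n₀ + ν ξ):
  D: 529 − 2(59.78) = 409.4
  A: 1680 − 3(59.78) = 1501
  C: 0 + 1(59.78) = 59.78
  B: 0 + 3(59.78) = 179.3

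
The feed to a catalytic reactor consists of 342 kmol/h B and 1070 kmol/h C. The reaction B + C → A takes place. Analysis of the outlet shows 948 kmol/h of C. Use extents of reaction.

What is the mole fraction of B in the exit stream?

0.171

For C: n = n₀ − 1ξ → 948 = 1070 − 1ξ, giving ξ = 122 kmol/h.
Outlet amounts (n = n₀ + ν ξ):
  B: 342 − 1(122) = 220
  C: 1070 − 1(122) = 948
  A: 0 + 1(122) = 122
Total out = 1290 kmol/h; y_B = 220 / 1290 = 0.1705.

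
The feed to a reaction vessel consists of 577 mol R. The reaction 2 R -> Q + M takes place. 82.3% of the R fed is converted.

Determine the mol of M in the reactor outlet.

R reacted = 0.823 × 577 = 474.9 mol; ν_R = −2, so ξ = 474.9/2 = 237.4 mol.
Outlet amounts (n = n₀ + ν ξ):
  R: 577 − 2(237.4) = 102.1
  Q: 0 + 1(237.4) = 237.4
  M: 0 + 1(237.4) = 237.4

237 mol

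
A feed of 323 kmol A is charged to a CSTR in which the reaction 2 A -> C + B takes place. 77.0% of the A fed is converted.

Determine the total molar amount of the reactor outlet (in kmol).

323 kmol

A reacted = 0.77 × 323 = 248.7 kmol; ν_A = −2, so ξ = 248.7/2 = 124.4 kmol.
Outlet amounts (n = n₀ + ν ξ):
  A: 323 − 2(124.4) = 74.29
  C: 0 + 1(124.4) = 124.4
  B: 0 + 1(124.4) = 124.4
Total out = 74.29 + 124.4 + 124.4 = 323 kmol.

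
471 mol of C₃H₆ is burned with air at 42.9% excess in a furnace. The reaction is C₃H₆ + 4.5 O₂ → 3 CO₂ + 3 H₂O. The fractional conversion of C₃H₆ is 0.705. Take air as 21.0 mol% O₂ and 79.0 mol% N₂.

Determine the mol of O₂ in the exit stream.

1530 mol

Stoichiometric O₂ = 4.5 × 471 = 2120 mol; O₂ fed = 2120 × 1.429 = 3029 mol.
N₂ fed = 3029 × 79/21 = 11390 mol.
Fuel reacted = 0.705 × 471 → ξ = 332.1 mol.
Outlet (n = n₀ + ν ξ):
  C₃H₆: 471 − 1(332.1) = 138.9
  O₂: 3029 − 4.5(332.1) = 1535
  N₂: 11390 (inert)
  CO₂: 0 + 3(332.1) = 996.2
  H₂O: 0 + 3(332.1) = 996.2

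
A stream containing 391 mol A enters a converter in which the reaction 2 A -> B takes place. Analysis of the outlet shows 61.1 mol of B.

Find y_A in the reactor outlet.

0.815

For B: n = n₀ + 1ξ → 61.1 = 0 + 1ξ, giving ξ = 61.1 mol.
Outlet amounts (n = n₀ + ν ξ):
  A: 391 − 2(61.1) = 268.8
  B: 0 + 1(61.1) = 61.1
Total out = 329.9 mol; y_A = 268.8 / 329.9 = 0.8148.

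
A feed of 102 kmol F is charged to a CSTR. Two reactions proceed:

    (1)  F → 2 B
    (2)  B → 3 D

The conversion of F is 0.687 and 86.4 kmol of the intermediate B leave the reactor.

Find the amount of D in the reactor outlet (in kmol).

161 kmol

Conversion of F: F consumed = 1ξ₁ = 0.687 × 102 → ξ₁ = 70.07 kmol.
B balance: n_B = 0 + 2ξ₁ − 1ξ₂ = 86.4 → ξ₂ = (2·70.07 − 86.4)/1 = 53.75 kmol.
Outlet amounts (n = n₀ + Σ ν·ξ):
  F: 102 − 1(70.07) = 31.93
  B: 0 + 2(70.07) − 1(53.75) = 86.4
  D: 0 + 3(53.75) = 161.2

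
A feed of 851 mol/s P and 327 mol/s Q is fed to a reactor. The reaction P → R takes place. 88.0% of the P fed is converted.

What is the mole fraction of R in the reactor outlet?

P reacted = 0.88 × 851 = 748.9 mol/s; ν_P = −1, so ξ = 748.9/1 = 748.9 mol/s.
Outlet amounts (n = n₀ + ν ξ):
  P: 851 − 1(748.9) = 102.1
  R: 0 + 1(748.9) = 748.9
  Q: 327 (inert)
Total out = 1178 mol/s; y_R = 748.9 / 1178 = 0.6357.

0.636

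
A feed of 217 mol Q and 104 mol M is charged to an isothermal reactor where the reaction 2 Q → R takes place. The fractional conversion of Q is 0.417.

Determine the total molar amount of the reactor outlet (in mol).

276 mol

Q reacted = 0.417 × 217 = 90.49 mol; ν_Q = −2, so ξ = 90.49/2 = 45.24 mol.
Outlet amounts (n = n₀ + ν ξ):
  Q: 217 − 2(45.24) = 126.5
  R: 0 + 1(45.24) = 45.24
  M: 104 (inert)
Total out = 126.5 + 45.24 + 104 = 275.8 mol.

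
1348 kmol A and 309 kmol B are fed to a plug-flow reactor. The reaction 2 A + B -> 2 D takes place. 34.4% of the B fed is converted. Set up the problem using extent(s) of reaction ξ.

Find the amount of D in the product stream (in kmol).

B reacted = 0.344 × 309 = 106.3 kmol; ν_B = −1, so ξ = 106.3/1 = 106.3 kmol.
Outlet amounts (n = n₀ + ν ξ):
  A: 1348 − 2(106.3) = 1135
  B: 309 − 1(106.3) = 202.7
  D: 0 + 2(106.3) = 212.6

213 kmol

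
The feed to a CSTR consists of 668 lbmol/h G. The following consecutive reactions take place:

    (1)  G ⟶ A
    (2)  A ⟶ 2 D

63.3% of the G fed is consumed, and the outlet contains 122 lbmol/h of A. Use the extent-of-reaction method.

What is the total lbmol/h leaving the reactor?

Conversion of G: G consumed = 1ξ₁ = 0.633 × 668 → ξ₁ = 422.8 lbmol/h.
A balance: n_A = 0 + 1ξ₁ − 1ξ₂ = 122 → ξ₂ = (1·422.8 − 122)/1 = 300.8 lbmol/h.
Outlet amounts (n = n₀ + Σ ν·ξ):
  G: 668 − 1(422.8) = 245.2
  A: 0 + 1(422.8) − 1(300.8) = 122
  D: 0 + 2(300.8) = 601.7
Total out = 245.2 + 122 + 601.7 = 968.8 lbmol/h.

969 lbmol/h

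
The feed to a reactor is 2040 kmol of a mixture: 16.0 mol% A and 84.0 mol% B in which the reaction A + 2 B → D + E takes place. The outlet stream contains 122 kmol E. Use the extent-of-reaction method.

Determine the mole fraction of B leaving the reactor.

0.766

For E: n = n₀ + 1ξ → 122 = 0 + 1ξ, giving ξ = 122 kmol.
Outlet amounts (n = n₀ + ν ξ):
  A: 326.4 − 1(122) = 204.4
  B: 1714 − 2(122) = 1470
  D: 0 + 1(122) = 122
  E: 0 + 1(122) = 122
Total out = 1918 kmol; y_B = 1470 / 1918 = 0.7662.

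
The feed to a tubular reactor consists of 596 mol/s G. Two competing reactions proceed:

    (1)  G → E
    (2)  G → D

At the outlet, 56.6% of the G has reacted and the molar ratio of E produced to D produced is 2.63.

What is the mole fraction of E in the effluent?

0.41

Conversion of G: G consumed = 0.566 × 596 = 337.3 mol/s = 1ξ₁ + 1ξ₂.
Selectivity: 1ξ₁ / (1ξ₂) = 2.63 → ξ₁ = 2.63 ξ₂.
Substitute: (1·2.63 + 1) ξ₂ = 337.3 → ξ₂ = 92.93 mol/s, ξ₁ = 244.4 mol/s.
Outlet amounts (n = n₀ + Σ ν·ξ):
  G: 596 − 1(244.4) − 1(92.93) = 258.7
  E: 0 + 1(244.4) = 244.4
  D: 0 + 1(92.93) = 92.93
Total out = 596 mol/s; y_E = 244.4 / 596 = 0.4101.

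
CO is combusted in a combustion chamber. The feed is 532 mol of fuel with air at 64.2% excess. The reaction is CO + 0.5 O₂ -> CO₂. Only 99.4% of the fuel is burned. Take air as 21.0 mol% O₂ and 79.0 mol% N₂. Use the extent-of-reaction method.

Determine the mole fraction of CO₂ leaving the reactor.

0.225

Stoichiometric O₂ = 0.5 × 532 = 266 mol; O₂ fed = 266 × 1.642 = 436.8 mol.
N₂ fed = 436.8 × 79/21 = 1643 mol.
Fuel reacted = 0.994 × 532 → ξ = 528.8 mol.
Outlet (n = n₀ + ν ξ):
  CO: 532 − 1(528.8) = 3.192
  O₂: 436.8 − 0.5(528.8) = 172.4
  N₂: 1643 (inert)
  CO₂: 0 + 1(528.8) = 528.8
Total out = 2347 mol; y_CO₂ = 528.8 / 2347 = 0.2253.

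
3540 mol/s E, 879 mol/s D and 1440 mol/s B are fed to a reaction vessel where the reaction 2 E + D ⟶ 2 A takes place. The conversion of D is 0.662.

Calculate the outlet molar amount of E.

D reacted = 0.662 × 879 = 581.9 mol/s; ν_D = −1, so ξ = 581.9/1 = 581.9 mol/s.
Outlet amounts (n = n₀ + ν ξ):
  E: 3540 − 2(581.9) = 2376
  D: 879 − 1(581.9) = 297.1
  A: 0 + 2(581.9) = 1164
  B: 1440 (inert)

2380 mol/s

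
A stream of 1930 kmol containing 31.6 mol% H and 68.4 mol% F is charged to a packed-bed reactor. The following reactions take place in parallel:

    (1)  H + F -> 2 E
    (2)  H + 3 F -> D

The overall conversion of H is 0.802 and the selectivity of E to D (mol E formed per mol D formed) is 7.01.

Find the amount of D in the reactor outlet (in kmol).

109 kmol

Conversion of H: H consumed = 0.802 × 609.9 = 489.1 kmol = 1ξ₁ + 1ξ₂.
Selectivity: 2ξ₁ / (1ξ₂) = 7.01 → ξ₁ = 3.505 ξ₂.
Substitute: (1·3.505 + 1) ξ₂ = 489.1 → ξ₂ = 108.6 kmol, ξ₁ = 380.6 kmol.
Outlet amounts (n = n₀ + Σ ν·ξ):
  H: 609.9 − 1(380.6) − 1(108.6) = 120.8
  F: 1320 − 1(380.6) − 3(108.6) = 613.8
  E: 0 + 2(380.6) = 761.1
  D: 0 + 1(108.6) = 108.6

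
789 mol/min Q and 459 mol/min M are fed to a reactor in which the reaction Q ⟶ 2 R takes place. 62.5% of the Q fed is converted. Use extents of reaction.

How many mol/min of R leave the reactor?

Q reacted = 0.625 × 789 = 493.1 mol/min; ν_Q = −1, so ξ = 493.1/1 = 493.1 mol/min.
Outlet amounts (n = n₀ + ν ξ):
  Q: 789 − 1(493.1) = 295.9
  R: 0 + 2(493.1) = 986.2
  M: 459 (inert)

986 mol/min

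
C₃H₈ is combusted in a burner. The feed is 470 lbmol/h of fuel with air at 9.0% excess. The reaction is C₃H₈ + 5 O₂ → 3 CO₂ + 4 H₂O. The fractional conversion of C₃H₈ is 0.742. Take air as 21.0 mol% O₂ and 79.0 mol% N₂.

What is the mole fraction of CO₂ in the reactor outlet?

Stoichiometric O₂ = 5 × 470 = 2350 lbmol/h; O₂ fed = 2350 × 1.090 = 2562 lbmol/h.
N₂ fed = 2562 × 79/21 = 9636 lbmol/h.
Fuel reacted = 0.742 × 470 → ξ = 348.7 lbmol/h.
Outlet (n = n₀ + ν ξ):
  C₃H₈: 470 − 1(348.7) = 121.3
  O₂: 2562 − 5(348.7) = 817.8
  N₂: 9636 (inert)
  CO₂: 0 + 3(348.7) = 1046
  H₂O: 0 + 4(348.7) = 1395
Total out = 13020 lbmol/h; y_CO₂ = 1046 / 13020 = 0.08038.

0.0804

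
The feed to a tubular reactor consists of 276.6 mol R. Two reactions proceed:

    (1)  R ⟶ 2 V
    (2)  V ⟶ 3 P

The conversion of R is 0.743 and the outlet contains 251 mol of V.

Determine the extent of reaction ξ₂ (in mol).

ξ₂ = 160 mol

Conversion of R: R consumed = 1ξ₁ = 0.743 × 276.6 → ξ₁ = 205.5 mol.
V balance: n_V = 0 + 2ξ₁ − 1ξ₂ = 251 → ξ₂ = (2·205.5 − 251)/1 = 160 mol.
Outlet amounts (n = n₀ + Σ ν·ξ):
  R: 276.6 − 1(205.5) = 71.09
  V: 0 + 2(205.5) − 1(160) = 251
  P: 0 + 3(160) = 480.1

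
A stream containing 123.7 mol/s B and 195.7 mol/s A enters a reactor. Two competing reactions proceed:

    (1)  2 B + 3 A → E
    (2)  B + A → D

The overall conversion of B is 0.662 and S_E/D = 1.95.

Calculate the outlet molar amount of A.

Conversion of B: B consumed = 0.662 × 123.7 = 81.89 mol/s = 2ξ₁ + 1ξ₂.
Selectivity: 1ξ₁ / (1ξ₂) = 1.95 → ξ₁ = 1.95 ξ₂.
Substitute: (2·1.95 + 1) ξ₂ = 81.89 → ξ₂ = 16.71 mol/s, ξ₁ = 32.59 mol/s.
Outlet amounts (n = n₀ + Σ ν·ξ):
  B: 123.7 − 2(32.59) − 1(16.71) = 41.81
  A: 195.7 − 3(32.59) − 1(16.71) = 81.22
  E: 0 + 1(32.59) = 32.59
  D: 0 + 1(16.71) = 16.71

81.2 mol/s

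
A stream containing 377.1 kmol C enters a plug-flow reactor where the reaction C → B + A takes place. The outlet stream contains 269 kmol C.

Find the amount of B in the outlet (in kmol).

108 kmol

For C: n = n₀ − 1ξ → 269 = 377.1 − 1ξ, giving ξ = 108.1 kmol.
Outlet amounts (n = n₀ + ν ξ):
  C: 377.1 − 1(108.1) = 269
  B: 0 + 1(108.1) = 108.1
  A: 0 + 1(108.1) = 108.1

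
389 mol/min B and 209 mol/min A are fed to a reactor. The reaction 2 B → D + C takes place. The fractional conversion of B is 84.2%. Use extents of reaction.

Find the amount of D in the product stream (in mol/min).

B reacted = 0.842 × 389 = 327.5 mol/min; ν_B = −2, so ξ = 327.5/2 = 163.8 mol/min.
Outlet amounts (n = n₀ + ν ξ):
  B: 389 − 2(163.8) = 61.46
  D: 0 + 1(163.8) = 163.8
  C: 0 + 1(163.8) = 163.8
  A: 209 (inert)

164 mol/min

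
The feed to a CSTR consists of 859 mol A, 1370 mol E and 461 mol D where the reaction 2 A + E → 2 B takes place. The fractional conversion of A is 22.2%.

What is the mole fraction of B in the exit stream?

0.0735

A reacted = 0.222 × 859 = 190.7 mol; ν_A = −2, so ξ = 190.7/2 = 95.35 mol.
Outlet amounts (n = n₀ + ν ξ):
  A: 859 − 2(95.35) = 668.3
  E: 1370 − 1(95.35) = 1275
  B: 0 + 2(95.35) = 190.7
  D: 461 (inert)
Total out = 2595 mol; y_B = 190.7 / 2595 = 0.0735.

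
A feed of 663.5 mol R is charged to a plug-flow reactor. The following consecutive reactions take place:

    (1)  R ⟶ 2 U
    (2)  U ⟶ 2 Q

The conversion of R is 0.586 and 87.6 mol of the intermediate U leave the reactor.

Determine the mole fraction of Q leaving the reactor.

Conversion of R: R consumed = 1ξ₁ = 0.586 × 663.5 → ξ₁ = 388.8 mol.
U balance: n_U = 0 + 2ξ₁ − 1ξ₂ = 87.6 → ξ₂ = (2·388.8 − 87.6)/1 = 690 mol.
Outlet amounts (n = n₀ + Σ ν·ξ):
  R: 663.5 − 1(388.8) = 274.7
  U: 0 + 2(388.8) − 1(690) = 87.6
  Q: 0 + 2(690) = 1380
Total out = 1742 mol; y_Q = 1380 / 1742 = 0.7921.

0.792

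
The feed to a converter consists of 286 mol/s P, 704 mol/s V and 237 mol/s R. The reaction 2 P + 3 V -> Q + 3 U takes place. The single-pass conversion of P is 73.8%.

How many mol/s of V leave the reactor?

387 mol/s

P reacted = 0.738 × 286 = 211.1 mol/s; ν_P = −2, so ξ = 211.1/2 = 105.5 mol/s.
Outlet amounts (n = n₀ + ν ξ):
  P: 286 − 2(105.5) = 74.93
  V: 704 − 3(105.5) = 387.4
  Q: 0 + 1(105.5) = 105.5
  U: 0 + 3(105.5) = 316.6
  R: 237 (inert)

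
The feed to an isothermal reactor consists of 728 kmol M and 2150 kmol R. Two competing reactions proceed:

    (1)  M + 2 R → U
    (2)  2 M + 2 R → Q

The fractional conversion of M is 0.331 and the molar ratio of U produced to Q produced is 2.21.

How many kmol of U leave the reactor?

Conversion of M: M consumed = 0.331 × 728 = 241 kmol = 1ξ₁ + 2ξ₂.
Selectivity: 1ξ₁ / (1ξ₂) = 2.21 → ξ₁ = 2.21 ξ₂.
Substitute: (1·2.21 + 2) ξ₂ = 241 → ξ₂ = 57.24 kmol, ξ₁ = 126.5 kmol.
Outlet amounts (n = n₀ + Σ ν·ξ):
  M: 728 − 1(126.5) − 2(57.24) = 487
  R: 2150 − 2(126.5) − 2(57.24) = 1783
  U: 0 + 1(126.5) = 126.5
  Q: 0 + 1(57.24) = 57.24

126 kmol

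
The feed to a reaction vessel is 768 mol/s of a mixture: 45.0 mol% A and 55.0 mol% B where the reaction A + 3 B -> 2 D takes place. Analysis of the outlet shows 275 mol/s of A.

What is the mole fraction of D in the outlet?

For A: n = n₀ − 1ξ → 275 = 345.6 − 1ξ, giving ξ = 70.6 mol/s.
Outlet amounts (n = n₀ + ν ξ):
  A: 345.6 − 1(70.6) = 275
  B: 422.4 − 3(70.6) = 210.6
  D: 0 + 2(70.6) = 141.2
Total out = 626.8 mol/s; y_D = 141.2 / 626.8 = 0.2253.

0.225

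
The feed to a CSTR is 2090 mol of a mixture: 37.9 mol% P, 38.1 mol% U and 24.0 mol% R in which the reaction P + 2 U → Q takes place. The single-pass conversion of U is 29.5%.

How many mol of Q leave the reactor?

U reacted = 0.295 × 796.3 = 234.9 mol; ν_U = −2, so ξ = 234.9/2 = 117.5 mol.
Outlet amounts (n = n₀ + ν ξ):
  P: 792.1 − 1(117.5) = 674.7
  U: 796.3 − 2(117.5) = 561.4
  Q: 0 + 1(117.5) = 117.5
  R: 501.6 (inert)

117 mol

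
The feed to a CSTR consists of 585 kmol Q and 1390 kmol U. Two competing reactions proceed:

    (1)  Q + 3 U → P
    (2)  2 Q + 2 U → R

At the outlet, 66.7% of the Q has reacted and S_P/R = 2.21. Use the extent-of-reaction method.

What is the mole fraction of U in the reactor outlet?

0.545

Conversion of Q: Q consumed = 0.667 × 585 = 390.2 kmol = 1ξ₁ + 2ξ₂.
Selectivity: 1ξ₁ / (1ξ₂) = 2.21 → ξ₁ = 2.21 ξ₂.
Substitute: (1·2.21 + 2) ξ₂ = 390.2 → ξ₂ = 92.68 kmol, ξ₁ = 204.8 kmol.
Outlet amounts (n = n₀ + Σ ν·ξ):
  Q: 585 − 1(204.8) − 2(92.68) = 194.8
  U: 1390 − 3(204.8) − 2(92.68) = 590.1
  P: 0 + 1(204.8) = 204.8
  R: 0 + 1(92.68) = 92.68
Total out = 1082 kmol; y_U = 590.1 / 1082 = 0.5452.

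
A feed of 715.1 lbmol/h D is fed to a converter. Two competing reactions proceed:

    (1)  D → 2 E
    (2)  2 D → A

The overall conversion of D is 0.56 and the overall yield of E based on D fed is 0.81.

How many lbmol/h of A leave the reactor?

55.4 lbmol/h

Yield of E: 2ξ₁ / 715.1 = 0.81 → ξ₁ = 289.6 lbmol/h.
Conversion of D: 1ξ₁ + 2ξ₂ = 0.56 × 715.1 = 400.5 → ξ₂ = 55.42 lbmol/h.
Outlet amounts (n = n₀ + Σ ν·ξ):
  D: 715.1 − 1(289.6) − 2(55.42) = 314.6
  E: 0 + 2(289.6) = 579.2
  A: 0 + 1(55.42) = 55.42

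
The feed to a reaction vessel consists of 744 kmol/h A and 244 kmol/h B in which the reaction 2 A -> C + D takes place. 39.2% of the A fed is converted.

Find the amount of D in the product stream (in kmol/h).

A reacted = 0.392 × 744 = 291.6 kmol/h; ν_A = −2, so ξ = 291.6/2 = 145.8 kmol/h.
Outlet amounts (n = n₀ + ν ξ):
  A: 744 − 2(145.8) = 452.4
  C: 0 + 1(145.8) = 145.8
  D: 0 + 1(145.8) = 145.8
  B: 244 (inert)

146 kmol/h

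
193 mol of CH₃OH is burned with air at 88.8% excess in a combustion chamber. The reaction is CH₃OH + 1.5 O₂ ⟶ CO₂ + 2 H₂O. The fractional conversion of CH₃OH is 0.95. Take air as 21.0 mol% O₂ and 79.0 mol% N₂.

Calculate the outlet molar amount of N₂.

2060 mol

Stoichiometric O₂ = 1.5 × 193 = 289.5 mol; O₂ fed = 289.5 × 1.888 = 546.6 mol.
N₂ fed = 546.6 × 79/21 = 2056 mol.
Fuel reacted = 0.95 × 193 → ξ = 183.3 mol.
Outlet (n = n₀ + ν ξ):
  CH₃OH: 193 − 1(183.3) = 9.65
  O₂: 546.6 − 1.5(183.3) = 271.6
  N₂: 2056 (inert)
  CO₂: 0 + 1(183.3) = 183.3
  H₂O: 0 + 2(183.3) = 366.7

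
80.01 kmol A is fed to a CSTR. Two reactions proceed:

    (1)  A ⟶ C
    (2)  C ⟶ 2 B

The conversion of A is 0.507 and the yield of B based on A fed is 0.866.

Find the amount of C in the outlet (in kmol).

5.92 kmol

Conversion of A: A consumed = 1ξ₁ = 0.507 × 80.01 → ξ₁ = 40.57 kmol.
Yield of B: 2ξ₂ / 80.01 = 0.866 → ξ₂ = 34.64 kmol.
Outlet amounts (n = n₀ + Σ ν·ξ):
  A: 80.01 − 1(40.57) = 39.44
  C: 0 + 1(40.57) − 1(34.64) = 5.921
  B: 0 + 2(34.64) = 69.29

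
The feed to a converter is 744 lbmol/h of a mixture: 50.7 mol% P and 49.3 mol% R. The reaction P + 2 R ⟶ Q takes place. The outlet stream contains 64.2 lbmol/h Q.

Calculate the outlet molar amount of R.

238 lbmol/h

For Q: n = n₀ + 1ξ → 64.2 = 0 + 1ξ, giving ξ = 64.2 lbmol/h.
Outlet amounts (n = n₀ + ν ξ):
  P: 377.2 − 1(64.2) = 313
  R: 366.8 − 2(64.2) = 238.4
  Q: 0 + 1(64.2) = 64.2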